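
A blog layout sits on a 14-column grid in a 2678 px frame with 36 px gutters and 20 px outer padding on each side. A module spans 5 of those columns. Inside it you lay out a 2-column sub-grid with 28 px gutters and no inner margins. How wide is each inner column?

Take off 40 px of margins, leaving 2638 px.
14 columns + 13 gutters: 14c + 13·36 = 2638.
14c = 2638 − 468 = 2170, so c = 155 px.
Span of 5: 5·155 + 4·36 = 775 + 144 = 919 px.
2 columns + 1 gutter: 2d + 1·28 = 919.
2d = 919 − 28 = 891, so d = 445.5 px.

445.5 px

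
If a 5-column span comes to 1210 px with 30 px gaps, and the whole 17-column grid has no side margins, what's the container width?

1210 − 4·30 = 1090; ÷5 gives c = 218 px.
Container = 17·218 + 16·30 = 3706 + 480 = 4186 px.

4186 px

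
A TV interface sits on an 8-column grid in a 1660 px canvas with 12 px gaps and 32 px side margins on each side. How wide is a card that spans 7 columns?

1395 px

Inside the margins: 1660 − 64 = 1596 px.
1596 − 7·12 = 1512; ÷8 gives c = 189 px.
7 columns plus 6 gaps: 1323 + 72 = 1395 px.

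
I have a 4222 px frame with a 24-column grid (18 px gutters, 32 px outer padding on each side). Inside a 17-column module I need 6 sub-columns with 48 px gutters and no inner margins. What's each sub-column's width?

450 px

Take off 64 px of margins, leaving 4158 px.
24 columns + 23 gutters: 24c + 23·18 = 4158.
24c = 4158 − 414 = 3744, so c = 156 px.
17-column span = 17·156 + 16·18 = 2940 px.
2940 − 5·48 = 2700; ÷6 gives d = 450 px.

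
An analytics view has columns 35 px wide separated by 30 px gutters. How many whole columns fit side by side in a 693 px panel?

k columns need k·35 + (k−1)·30 = k·65 − 30.
k·65 − 30 ≤ 693 → k ≤ 723 / 65 ≈ 11.12, so k = 11.

11 columns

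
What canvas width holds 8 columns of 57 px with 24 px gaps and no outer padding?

624 px

Total width: 8·57 + 7·24 = 624 px.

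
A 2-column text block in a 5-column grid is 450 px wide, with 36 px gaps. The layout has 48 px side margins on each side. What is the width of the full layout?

2c + 1·36 = 450 → 2c = 414 → c = 207 px.
Layout = 2·48 + 5·207 + 4·36 = 96 + 1035 + 144 = 1275 px.

1275 px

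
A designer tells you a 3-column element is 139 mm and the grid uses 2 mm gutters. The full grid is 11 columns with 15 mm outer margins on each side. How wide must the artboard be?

Subtracting 2 gutters of 2 leaves 135 for 3 columns, so c = 45 mm.
Adding margins, columns and gutters: 30 + 495 + 20 = 545 mm.

545 mm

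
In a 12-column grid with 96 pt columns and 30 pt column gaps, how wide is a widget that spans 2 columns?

222 pt

Span of 2: 2·96 + 1·30 = 192 + 30 = 222 pt.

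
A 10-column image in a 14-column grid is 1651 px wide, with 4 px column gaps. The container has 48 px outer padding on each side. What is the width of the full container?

10c + 9·4 = 1651 → 10c = 1615 → c = 161.5 px.
Total width: 2·48 + 14·161.5 + 13·4 = 2409 px.

2409 px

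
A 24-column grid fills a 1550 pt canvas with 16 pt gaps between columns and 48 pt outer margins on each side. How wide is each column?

Take off 96 pt of margins, leaving 1454 pt.
24c + 23·16 = 1454 → 24c = 1086 → c = 45.25 pt.

45.25 pt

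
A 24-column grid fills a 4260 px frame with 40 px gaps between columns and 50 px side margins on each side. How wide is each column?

Content width = 4260 − 2·50 = 4160 px.
24c + 23·40 = 4160 → 24c = 3240 → c = 135 px.

135 px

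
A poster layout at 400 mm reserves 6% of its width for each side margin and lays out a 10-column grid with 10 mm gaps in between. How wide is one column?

Margins: 6% × 400 = 24 mm each, so content = 400 − 48 = 352 mm.
Subtracting 9 gaps of 10 leaves 262 for 10 columns, so c = 26.2 mm.

26.2 mm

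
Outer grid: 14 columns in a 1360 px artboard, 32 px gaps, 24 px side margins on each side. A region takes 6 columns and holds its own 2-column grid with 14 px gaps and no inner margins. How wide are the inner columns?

265 px

Subtract both margins: 1360 − 2·24 = 1312 px.
14 columns + 13 gaps: 14c + 13·32 = 1312.
14c = 1312 − 416 = 896, so c = 64 px.
6-column span = 6·64 + 5·32 = 544 px.
Subtracting 1 gap of 14 leaves 530 for 2 columns, so d = 265 px.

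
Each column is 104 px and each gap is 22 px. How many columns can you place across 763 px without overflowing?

6 columns

6 columns: 6·104 + 5·22 = 734 px ≤ 763.
7 columns: 860 px > 763. So 6.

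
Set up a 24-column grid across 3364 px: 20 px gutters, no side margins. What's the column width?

24 columns + 23 gutters: 24c + 23·20 = 3364.
24c = 3364 − 460 = 2904, so c = 121 px.

121 px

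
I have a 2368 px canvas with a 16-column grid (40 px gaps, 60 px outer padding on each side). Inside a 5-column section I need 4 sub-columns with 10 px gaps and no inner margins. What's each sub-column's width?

Subtract both margins: 2368 − 2·60 = 2248 px.
16c + 15·40 = 2248 → 16c = 1648 → c = 103 px.
5-column span = 5·103 + 4·40 = 675 px.
Subtracting 3 gaps of 10 leaves 645 for 4 columns, so d = 161.25 px.

161.25 px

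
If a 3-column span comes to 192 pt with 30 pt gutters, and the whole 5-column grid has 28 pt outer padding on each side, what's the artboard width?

Subtracting 2 gutters of 30 leaves 132 for 3 columns, so c = 44 pt.
Total width: 2·28 + 5·44 + 4·30 = 396 pt.

396 pt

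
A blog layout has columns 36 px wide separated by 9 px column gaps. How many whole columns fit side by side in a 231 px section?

k columns need k·36 + (k−1)·9 = k·45 − 9.
k·45 − 9 ≤ 231 → k ≤ 240 / 45 ≈ 5.33, so k = 5.

5 columns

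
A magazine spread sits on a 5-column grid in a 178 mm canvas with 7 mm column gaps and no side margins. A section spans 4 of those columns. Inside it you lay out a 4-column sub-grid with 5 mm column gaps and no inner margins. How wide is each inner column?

31.5 mm

5 columns + 4 column gaps: 5c + 4·7 = 178.
5c = 178 − 28 = 150, so c = 30 mm.
Span of 4: 4·30 + 3·7 = 120 + 21 = 141 mm.
141 − 3·5 = 126; ÷4 gives d = 31.5 mm.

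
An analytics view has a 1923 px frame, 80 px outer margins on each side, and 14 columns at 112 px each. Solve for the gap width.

15 px

Inside the margins: 1923 − 160 = 1763 px.
14·112 + 13g = 1763 → 13g = 195 → g = 15 px.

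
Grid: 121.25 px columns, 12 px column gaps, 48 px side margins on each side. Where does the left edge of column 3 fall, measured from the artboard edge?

314.5 px

Column 3 starts at margin + 2·(column + gutter) = 48 + 2·133.25 = 314.5 px.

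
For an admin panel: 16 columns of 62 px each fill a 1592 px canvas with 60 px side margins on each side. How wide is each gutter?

Inside the margins: 1592 − 120 = 1472 px.
Columns use 992 px, leaving 480 px across 15 gutters = 32 px each.

32 px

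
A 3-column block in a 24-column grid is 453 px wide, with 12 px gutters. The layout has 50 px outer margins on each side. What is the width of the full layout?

Subtracting 2 gutters of 12 leaves 429 for 3 columns, so c = 143 px.
Total width: 2·50 + 24·143 + 23·12 = 3808 px.

3808 px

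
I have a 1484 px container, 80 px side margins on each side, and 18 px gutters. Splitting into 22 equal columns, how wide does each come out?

43 px

Inside the margins: 1484 − 160 = 1324 px.
1324 − 21·18 = 946; ÷22 gives c = 43 px.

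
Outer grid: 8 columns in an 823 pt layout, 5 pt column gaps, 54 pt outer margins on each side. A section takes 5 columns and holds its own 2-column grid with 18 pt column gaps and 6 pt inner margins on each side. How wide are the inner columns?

207.5 pt

Take off 108 pt of margins, leaving 715 pt.
8c + 7·5 = 715 → 8c = 680 → c = 85 pt.
Span of 5: 5·85 + 4·5 = 425 + 20 = 445 pt.
Inner content = 445 − 2·6 = 433 pt.
Subtracting 1 column gap of 18 leaves 415 for 2 columns, so d = 207.5 pt.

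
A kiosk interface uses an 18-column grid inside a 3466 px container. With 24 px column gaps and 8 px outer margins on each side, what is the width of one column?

Content width = 3466 − 2·8 = 3450 px.
18c + 17·24 = 3450 → 18c = 3042 → c = 169 px.

169 px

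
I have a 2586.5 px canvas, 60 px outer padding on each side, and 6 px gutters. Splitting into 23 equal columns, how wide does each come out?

101.5 px

Inside the margins: 2586.5 − 120 = 2466.5 px.
23 columns + 22 gutters: 23c + 22·6 = 2466.5.
23c = 2466.5 − 132 = 2334.5, so c = 101.5 px.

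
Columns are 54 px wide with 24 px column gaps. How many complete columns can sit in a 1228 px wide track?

16 columns

k columns need k·54 + (k−1)·24 = k·78 − 24.
k·78 − 24 ≤ 1228 → k ≤ 1252 / 78 ≈ 16.05, so k = 16.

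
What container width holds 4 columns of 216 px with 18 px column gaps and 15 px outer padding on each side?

Total width: 2·15 + 4·216 + 3·18 = 948 px.

948 px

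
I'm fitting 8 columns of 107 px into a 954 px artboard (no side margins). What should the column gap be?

8·107 + 7g = 954 → 7g = 98 → g = 14 px.

14 px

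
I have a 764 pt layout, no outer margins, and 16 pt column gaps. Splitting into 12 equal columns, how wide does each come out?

764 − 11·16 = 588; ÷12 gives c = 49 pt.

49 pt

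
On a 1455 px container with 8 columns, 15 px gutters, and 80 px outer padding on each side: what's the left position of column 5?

Subtract both margins: 1455 − 2·80 = 1295 px.
8c + 7·15 = 1295 → 8c = 1190 → c = 148.75 px.
Column 5 starts at margin + 4·(column + gutter) = 80 + 4·163.75 = 735 px.

735 px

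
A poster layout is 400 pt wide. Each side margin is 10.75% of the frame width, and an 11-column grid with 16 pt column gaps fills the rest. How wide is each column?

Margins: 10.75% × 400 = 43 pt each, so content = 400 − 86 = 314 pt.
314 − 10·16 = 154; ÷11 gives c = 14 pt.

14 pt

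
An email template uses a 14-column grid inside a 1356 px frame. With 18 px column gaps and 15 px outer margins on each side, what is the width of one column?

78 px

Take off 30 px of margins, leaving 1326 px.
14c + 13·18 = 1326 → 14c = 1092 → c = 78 px.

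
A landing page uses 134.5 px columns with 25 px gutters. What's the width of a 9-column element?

1410.5 px

9 columns plus 8 gutters: 1210.5 + 200 = 1410.5 px.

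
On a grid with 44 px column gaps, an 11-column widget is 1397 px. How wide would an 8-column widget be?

1004 px

1397 − 10·44 = 957; ÷11 gives c = 87 px.
8-column span = 8·87 + 7·44 = 1004 px.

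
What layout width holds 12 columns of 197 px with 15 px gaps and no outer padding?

Total width: 12·197 + 11·15 = 2529 px.

2529 px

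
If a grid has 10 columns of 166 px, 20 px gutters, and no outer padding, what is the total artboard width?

1840 px

Total width: 10·166 + 9·20 = 1840 px.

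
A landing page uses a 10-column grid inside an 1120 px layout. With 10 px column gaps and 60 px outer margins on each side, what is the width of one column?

91 px

Subtract both margins: 1120 − 2·60 = 1000 px.
10c + 9·10 = 1000 → 10c = 910 → c = 91 px.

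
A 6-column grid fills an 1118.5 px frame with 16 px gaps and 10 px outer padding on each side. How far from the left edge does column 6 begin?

Subtract both margins: 1118.5 − 2·10 = 1098.5 px.
6 columns + 5 gaps: 6c + 5·16 = 1098.5.
6c = 1098.5 − 80 = 1018.5, so c = 169.75 px.
Before column 6: the margin + 5 columns + 5 gaps.
Offset = 10 + 5·(169.75 + 16) = 10 + 928.75 = 938.75 px.

938.75 px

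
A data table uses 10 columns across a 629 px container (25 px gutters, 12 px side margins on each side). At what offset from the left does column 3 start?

138 px

Take off 24 px of margins, leaving 605 px.
605 − 9·25 = 380; ÷10 gives c = 38 px.
Each column+gutter stride is 63 px; 2 of them past the 12 px margin is 12 + 126 = 138 px.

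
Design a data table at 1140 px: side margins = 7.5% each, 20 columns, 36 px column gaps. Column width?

Margins: 7.5% × 1140 = 85.5 px each, so content = 1140 − 171 = 969 px.
20c + 19·36 = 969 → 20c = 285 → c = 14.25 px.

14.25 px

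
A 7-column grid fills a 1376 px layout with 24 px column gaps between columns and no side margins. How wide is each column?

7c + 6·24 = 1376 → 7c = 1232 → c = 176 px.

176 px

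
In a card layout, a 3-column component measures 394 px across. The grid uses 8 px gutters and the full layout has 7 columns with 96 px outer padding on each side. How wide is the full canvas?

Subtracting 2 gutters of 8 leaves 378 for 3 columns, so c = 126 px.
Adding margins, columns and gutters: 192 + 882 + 48 = 1122 px.

1122 px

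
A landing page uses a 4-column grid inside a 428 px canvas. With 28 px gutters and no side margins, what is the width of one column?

4 columns + 3 gutters: 4c + 3·28 = 428.
4c = 428 − 84 = 344, so c = 86 px.

86 px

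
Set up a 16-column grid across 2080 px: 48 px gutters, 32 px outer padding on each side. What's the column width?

Inside the margins: 2080 − 64 = 2016 px.
2016 − 15·48 = 1296; ÷16 gives c = 81 px.

81 px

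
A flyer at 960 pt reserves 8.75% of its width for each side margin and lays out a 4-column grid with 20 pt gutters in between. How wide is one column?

183 pt

Margins: 8.75% × 960 = 84 pt each, so content = 960 − 168 = 792 pt.
4 columns + 3 gutters: 4c + 3·20 = 792.
4c = 792 − 60 = 732, so c = 183 pt.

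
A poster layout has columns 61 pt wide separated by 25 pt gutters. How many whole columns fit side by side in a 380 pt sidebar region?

k columns need k·61 + (k−1)·25 = k·86 − 25.
k·86 − 25 ≤ 380 → k ≤ 405 / 86 ≈ 4.71, so k = 4.

4 columns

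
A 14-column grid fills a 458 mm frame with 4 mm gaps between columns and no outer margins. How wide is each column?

29 mm

Subtracting 13 gaps of 4 leaves 406 for 14 columns, so c = 29 mm.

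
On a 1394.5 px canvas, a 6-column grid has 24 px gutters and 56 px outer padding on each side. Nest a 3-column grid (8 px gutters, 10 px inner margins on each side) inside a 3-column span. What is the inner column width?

Inside the margins: 1394.5 − 112 = 1282.5 px.
6 columns + 5 gutters: 6c + 5·24 = 1282.5.
6c = 1282.5 − 120 = 1162.5, so c = 193.75 px.
3-column span = 3·193.75 + 2·24 = 629.25 px.
Inner content = 629.25 − 2·10 = 609.25 px.
Subtracting 2 gutters of 8 leaves 593.25 for 3 columns, so d = 197.75 px.

197.75 px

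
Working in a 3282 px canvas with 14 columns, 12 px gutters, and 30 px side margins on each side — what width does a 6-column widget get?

1374 px

Content width = 3282 − 2·30 = 3222 px.
Subtracting 13 gutters of 12 leaves 3066 for 14 columns, so c = 219 px.
6 columns plus 5 gutters: 1314 + 60 = 1374 px.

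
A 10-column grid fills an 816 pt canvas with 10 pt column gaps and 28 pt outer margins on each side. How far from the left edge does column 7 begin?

490 pt

Subtract both margins: 816 − 2·28 = 760 pt.
10c + 9·10 = 760 → 10c = 670 → c = 67 pt.
Each column+gutter stride is 77 pt; 6 of them past the 28 pt margin is 28 + 462 = 490 pt.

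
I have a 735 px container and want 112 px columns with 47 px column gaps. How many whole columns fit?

Each extra column adds 112 + 47 = 159 px.
(735 + 47) / 159 = 4.92, so 4 columns fit.

4 columns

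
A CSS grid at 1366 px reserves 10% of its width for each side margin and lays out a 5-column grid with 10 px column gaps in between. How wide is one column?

210.56 px

Margins: 10% × 1366 = 136.6 px each, so content = 1366 − 273.2 = 1092.8 px.
5 columns + 4 column gaps: 5c + 4·10 = 1092.8.
5c = 1092.8 − 40 = 1052.8, so c = 210.56 px.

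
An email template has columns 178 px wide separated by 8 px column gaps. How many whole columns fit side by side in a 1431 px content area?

7 columns

7 columns: 7·178 + 6·8 = 1294 px ≤ 1431.
8 columns: 1480 px > 1431. So 7.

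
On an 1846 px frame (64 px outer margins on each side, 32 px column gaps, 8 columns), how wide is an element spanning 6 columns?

1280.5 px

Take off 128 px of margins, leaving 1718 px.
8c + 7·32 = 1718 → 8c = 1494 → c = 186.75 px.
6-column span = 6·186.75 + 5·32 = 1280.5 px.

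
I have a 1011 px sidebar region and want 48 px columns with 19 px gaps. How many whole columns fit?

15 columns

k columns need k·48 + (k−1)·19 = k·67 − 19.
k·67 − 19 ≤ 1011 → k ≤ 1030 / 67 ≈ 15.37, so k = 15.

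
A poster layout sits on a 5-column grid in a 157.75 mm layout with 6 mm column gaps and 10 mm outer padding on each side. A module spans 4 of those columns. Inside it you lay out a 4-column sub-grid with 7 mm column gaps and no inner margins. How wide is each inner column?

22 mm

Inside the margins: 157.75 − 20 = 137.75 mm.
Subtracting 4 column gaps of 6 leaves 113.75 for 5 columns, so c = 22.75 mm.
4-column span = 4·22.75 + 3·6 = 109 mm.
4d + 3·7 = 109 → 4d = 88 → d = 22 mm.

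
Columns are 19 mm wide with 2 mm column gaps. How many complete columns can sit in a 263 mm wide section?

12 columns

12 columns: 12·19 + 11·2 = 250 mm ≤ 263.
13 columns: 271 mm > 263. So 12.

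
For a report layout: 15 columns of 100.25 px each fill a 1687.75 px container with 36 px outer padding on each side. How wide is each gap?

8 px

Take off 72 px of margins, leaving 1615.75 px.
Columns use 1503.75 px, leaving 112 px across 14 gaps = 8 px each.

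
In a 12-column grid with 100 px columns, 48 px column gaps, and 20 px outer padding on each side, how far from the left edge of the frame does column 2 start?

168 px

Each column+gutter stride is 148 px; 1 of them past the 20 px margin is 20 + 148 = 168 px.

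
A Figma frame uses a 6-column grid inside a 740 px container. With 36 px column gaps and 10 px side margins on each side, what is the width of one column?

Content width = 740 − 2·10 = 720 px.
Subtracting 5 column gaps of 36 leaves 540 for 6 columns, so c = 90 px.

90 px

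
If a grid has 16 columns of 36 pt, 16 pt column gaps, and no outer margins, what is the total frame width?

816 pt

Summing: 576 + 240 = 816 pt.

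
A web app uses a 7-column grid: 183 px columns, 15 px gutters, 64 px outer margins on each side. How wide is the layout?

1499 px

Layout = 2·64 + 7·183 + 6·15 = 128 + 1281 + 90 = 1499 px.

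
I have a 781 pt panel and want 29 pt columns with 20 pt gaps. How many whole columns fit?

k columns need k·29 + (k−1)·20 = k·49 − 20.
k·49 − 20 ≤ 781 → k ≤ 801 / 49 ≈ 16.35, so k = 16.

16 columns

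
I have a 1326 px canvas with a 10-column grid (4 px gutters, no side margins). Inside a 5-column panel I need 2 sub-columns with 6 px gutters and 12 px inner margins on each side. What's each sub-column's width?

10 columns + 9 gutters: 10c + 9·4 = 1326.
10c = 1326 − 36 = 1290, so c = 129 px.
Span of 5: 5·129 + 4·4 = 645 + 16 = 661 px.
Inner content = 661 − 2·12 = 637 px.
2 columns + 1 gutter: 2d + 1·6 = 637.
2d = 637 − 6 = 631, so d = 315.5 px.

315.5 px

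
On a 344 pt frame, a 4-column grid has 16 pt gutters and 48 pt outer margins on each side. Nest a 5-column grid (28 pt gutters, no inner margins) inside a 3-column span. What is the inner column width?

Outer content = 344 − 2·48 = 248 pt.
248 − 3·16 = 200; ÷4 gives c = 50 pt.
3 columns plus 2 gutters: 150 + 32 = 182 pt.
5d + 4·28 = 182 → 5d = 70 → d = 14 pt.

14 pt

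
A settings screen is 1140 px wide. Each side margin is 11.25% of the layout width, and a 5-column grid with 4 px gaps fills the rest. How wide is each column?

173.5 px

1140 × (1 − 2·11.25%) = 1140 × 77.5% = 883.5 px for the columns.
5 columns + 4 gaps: 5c + 4·4 = 883.5.
5c = 883.5 − 16 = 867.5, so c = 173.5 px.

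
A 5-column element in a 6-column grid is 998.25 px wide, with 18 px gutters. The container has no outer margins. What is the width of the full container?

1201.5 px

5c + 4·18 = 998.25 → 5c = 926.25 → c = 185.25 px.
Container = 6·185.25 + 5·18 = 1111.5 + 90 = 1201.5 px.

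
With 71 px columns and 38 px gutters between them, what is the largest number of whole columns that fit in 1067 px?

10 columns: 10·71 + 9·38 = 1052 px ≤ 1067.
11 columns: 1161 px > 1067. So 10.

10 columns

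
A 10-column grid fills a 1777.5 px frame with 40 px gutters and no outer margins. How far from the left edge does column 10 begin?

Subtracting 9 gutters of 40 leaves 1417.5 for 10 columns, so c = 141.75 px.
Each column+gutter stride is 181.75 px; with no margin, 9 of them is 1635.75 px.

1635.75 px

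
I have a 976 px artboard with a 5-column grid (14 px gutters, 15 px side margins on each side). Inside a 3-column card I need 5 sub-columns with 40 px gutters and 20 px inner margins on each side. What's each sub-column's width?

Take off 30 px of margins, leaving 946 px.
5c + 4·14 = 946 → 5c = 890 → c = 178 px.
3-column span = 3·178 + 2·14 = 562 px.
Inner content = 562 − 2·20 = 522 px.
5d + 4·40 = 522 → 5d = 362 → d = 72.4 px.

72.4 px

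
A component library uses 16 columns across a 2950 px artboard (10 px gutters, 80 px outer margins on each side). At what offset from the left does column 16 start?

2705 px

Take off 160 px of margins, leaving 2790 px.
16c + 15·10 = 2790 → 16c = 2640 → c = 165 px.
Before column 16: the margin + 15 columns + 15 gutters.
Offset = 80 + 15·(165 + 10) = 80 + 2625 = 2705 px.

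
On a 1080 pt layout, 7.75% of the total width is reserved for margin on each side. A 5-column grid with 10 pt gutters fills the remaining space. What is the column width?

1080 × (1 − 2·7.75%) = 1080 × 84.5% = 912.6 pt for the columns.
5c + 4·10 = 912.6 → 5c = 872.6 → c = 174.52 pt.

174.52 pt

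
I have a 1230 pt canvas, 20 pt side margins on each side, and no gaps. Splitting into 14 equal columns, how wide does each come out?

Inside the margins: 1230 − 40 = 1190 pt.
With no gaps, each column is 1190/14 = 85 pt.

85 pt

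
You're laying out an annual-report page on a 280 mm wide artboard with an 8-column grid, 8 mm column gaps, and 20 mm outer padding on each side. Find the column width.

23 mm

Content width = 280 − 2·20 = 240 mm.
8 columns + 7 column gaps: 8c + 7·8 = 240.
8c = 240 − 56 = 184, so c = 23 mm.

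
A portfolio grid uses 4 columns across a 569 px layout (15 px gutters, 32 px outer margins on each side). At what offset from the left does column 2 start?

162 px

Subtract both margins: 569 − 2·32 = 505 px.
505 − 3·15 = 460; ÷4 gives c = 115 px.
Column 2 starts at margin + 1·(column + gutter) = 32 + 1·130 = 162 px.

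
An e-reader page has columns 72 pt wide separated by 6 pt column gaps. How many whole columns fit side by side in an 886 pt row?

11 columns

k columns need k·72 + (k−1)·6 = k·78 − 6.
k·78 − 6 ≤ 886 → k ≤ 892 / 78 ≈ 11.44, so k = 11.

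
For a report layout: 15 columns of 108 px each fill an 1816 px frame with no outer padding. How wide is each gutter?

15 columns take 15·108 = 1620 px; remaining 196 splits into 14 gutters.
g = 196 / 14 = 14 px.

14 px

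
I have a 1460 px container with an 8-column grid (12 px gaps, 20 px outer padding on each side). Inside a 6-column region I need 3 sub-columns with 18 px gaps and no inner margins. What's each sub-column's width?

342 px

Subtract both margins: 1460 − 2·20 = 1420 px.
1420 − 7·12 = 1336; ÷8 gives c = 167 px.
6-column span = 6·167 + 5·12 = 1062 px.
3d + 2·18 = 1062 → 3d = 1026 → d = 342 px.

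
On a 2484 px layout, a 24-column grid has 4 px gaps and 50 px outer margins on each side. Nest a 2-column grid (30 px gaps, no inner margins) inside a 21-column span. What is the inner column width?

Subtract both margins: 2484 − 2·50 = 2384 px.
24 columns + 23 gaps: 24c + 23·4 = 2384.
24c = 2384 − 92 = 2292, so c = 95.5 px.
21 columns plus 20 gaps: 2005.5 + 80 = 2085.5 px.
2d + 1·30 = 2085.5 → 2d = 2055.5 → d = 1027.75 px.

1027.75 px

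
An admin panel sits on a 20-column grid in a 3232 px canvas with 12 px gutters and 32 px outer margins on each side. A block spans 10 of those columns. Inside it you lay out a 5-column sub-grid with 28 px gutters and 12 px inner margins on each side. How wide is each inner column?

288.4 px

Take off 64 px of margins, leaving 3168 px.
Subtracting 19 gutters of 12 leaves 2940 for 20 columns, so c = 147 px.
10 columns plus 9 gutters: 1470 + 108 = 1578 px.
Inner content = 1578 − 2·12 = 1554 px.
1554 − 4·28 = 1442; ÷5 gives d = 288.4 px.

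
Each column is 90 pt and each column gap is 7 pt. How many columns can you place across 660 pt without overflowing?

6 columns

Each extra column adds 90 + 7 = 97 pt.
(660 + 7) / 97 = 6.88, so 6 columns fit.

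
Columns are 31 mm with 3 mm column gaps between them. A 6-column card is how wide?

6 columns plus 5 column gaps: 186 + 15 = 201 mm.

201 mm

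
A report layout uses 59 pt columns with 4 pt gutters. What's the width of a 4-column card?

248 pt

4-column span = 4·59 + 3·4 = 248 pt.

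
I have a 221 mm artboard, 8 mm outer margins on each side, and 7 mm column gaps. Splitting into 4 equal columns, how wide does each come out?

46 mm

Content width = 221 − 2·8 = 205 mm.
4c + 3·7 = 205 → 4c = 184 → c = 46 mm.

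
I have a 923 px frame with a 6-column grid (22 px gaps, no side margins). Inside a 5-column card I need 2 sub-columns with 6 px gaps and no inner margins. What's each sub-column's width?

379.75 px

6 columns + 5 gaps: 6c + 5·22 = 923.
6c = 923 − 110 = 813, so c = 135.5 px.
5 columns plus 4 gaps: 677.5 + 88 = 765.5 px.
765.5 − 1·6 = 759.5; ÷2 gives d = 379.75 px.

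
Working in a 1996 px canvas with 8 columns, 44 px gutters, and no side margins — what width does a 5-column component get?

8 columns + 7 gutters: 8c + 7·44 = 1996.
8c = 1996 − 308 = 1688, so c = 211 px.
5-column span = 5·211 + 4·44 = 1231 px.

1231 px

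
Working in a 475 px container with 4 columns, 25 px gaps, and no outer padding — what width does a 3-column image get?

350 px

Subtracting 3 gaps of 25 leaves 400 for 4 columns, so c = 100 px.
3-column span = 3·100 + 2·25 = 350 px.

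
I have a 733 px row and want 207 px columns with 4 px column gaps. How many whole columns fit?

3 columns

Each extra column adds 207 + 4 = 211 px.
(733 + 4) / 211 = 3.49, so 3 columns fit.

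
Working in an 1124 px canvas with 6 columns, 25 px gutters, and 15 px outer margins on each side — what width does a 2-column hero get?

348 px

Inside the margins: 1124 − 30 = 1094 px.
6c + 5·25 = 1094 → 6c = 969 → c = 161.5 px.
Span of 2: 2·161.5 + 1·25 = 323 + 25 = 348 px.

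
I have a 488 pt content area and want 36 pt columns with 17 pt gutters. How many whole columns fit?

9 columns: 9·36 + 8·17 = 460 pt ≤ 488.
10 columns: 513 pt > 488. So 9.

9 columns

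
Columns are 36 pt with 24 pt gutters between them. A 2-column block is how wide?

96 pt

2 columns plus 1 gutter: 72 + 24 = 96 pt.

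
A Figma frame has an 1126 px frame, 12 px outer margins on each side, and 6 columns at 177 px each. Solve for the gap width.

8 px

Subtract both margins: 1126 − 2·12 = 1102 px.
Columns use 1062 px, leaving 40 px across 5 gaps = 8 px each.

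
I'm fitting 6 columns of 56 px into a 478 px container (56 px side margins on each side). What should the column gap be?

Content width = 478 − 2·56 = 366 px.
6 columns take 6·56 = 336 px; remaining 30 splits into 5 column gaps.
g = 30 / 5 = 6 px.

6 px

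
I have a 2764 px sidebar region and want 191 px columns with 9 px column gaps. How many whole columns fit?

13 columns

13 columns: 13·191 + 12·9 = 2591 px ≤ 2764.
14 columns: 2791 px > 2764. So 13.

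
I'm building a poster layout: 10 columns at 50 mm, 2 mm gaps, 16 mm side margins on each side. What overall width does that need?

Total width: 2·16 + 10·50 + 9·2 = 550 mm.

550 mm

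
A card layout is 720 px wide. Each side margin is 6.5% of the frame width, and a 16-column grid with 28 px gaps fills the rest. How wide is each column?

12.9 px

720 × (1 − 2·6.5%) = 720 × 87% = 626.4 px for the columns.
16c + 15·28 = 626.4 → 16c = 206.4 → c = 12.9 px.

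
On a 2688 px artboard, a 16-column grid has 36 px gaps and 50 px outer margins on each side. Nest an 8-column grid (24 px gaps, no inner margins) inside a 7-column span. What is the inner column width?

Outer content = 2688 − 2·50 = 2588 px.
2588 − 15·36 = 2048; ÷16 gives c = 128 px.
7 columns plus 6 gaps: 896 + 216 = 1112 px.
8d + 7·24 = 1112 → 8d = 944 → d = 118 px.

118 px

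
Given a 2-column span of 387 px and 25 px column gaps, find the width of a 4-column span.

2c + 1·25 = 387 → 2c = 362 → c = 181 px.
4-column span = 4·181 + 3·25 = 799 px.

799 px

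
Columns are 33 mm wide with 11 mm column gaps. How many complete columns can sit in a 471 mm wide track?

k columns need k·33 + (k−1)·11 = k·44 − 11.
k·44 − 11 ≤ 471 → k ≤ 482 / 44 ≈ 10.95, so k = 10.

10 columns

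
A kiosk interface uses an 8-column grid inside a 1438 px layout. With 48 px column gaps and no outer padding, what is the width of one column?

137.75 px

8c + 7·48 = 1438 → 8c = 1102 → c = 137.75 px.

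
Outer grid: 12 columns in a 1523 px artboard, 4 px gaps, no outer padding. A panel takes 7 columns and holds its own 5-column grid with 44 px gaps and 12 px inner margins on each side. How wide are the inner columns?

137.35 px

12c + 11·4 = 1523 → 12c = 1479 → c = 123.25 px.
Span of 7: 7·123.25 + 6·4 = 862.75 + 24 = 886.75 px.
Inner content = 886.75 − 2·12 = 862.75 px.
862.75 − 4·44 = 686.75; ÷5 gives d = 137.35 px.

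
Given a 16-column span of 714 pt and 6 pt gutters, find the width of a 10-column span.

16 columns + 15 gutters: 16c + 15·6 = 714.
16c = 714 − 90 = 624, so c = 39 pt.
Span of 10: 10·39 + 9·6 = 390 + 54 = 444 pt.

444 pt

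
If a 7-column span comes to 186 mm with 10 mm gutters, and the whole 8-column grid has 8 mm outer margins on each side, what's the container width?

230 mm

7c + 6·10 = 186 → 7c = 126 → c = 18 mm.
Container = 2·8 + 8·18 + 7·10 = 16 + 144 + 70 = 230 mm.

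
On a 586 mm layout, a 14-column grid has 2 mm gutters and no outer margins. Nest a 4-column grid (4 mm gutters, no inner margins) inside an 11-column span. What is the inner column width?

112 mm

14 columns + 13 gutters: 14c + 13·2 = 586.
14c = 586 − 26 = 560, so c = 40 mm.
11 columns plus 10 gutters: 440 + 20 = 460 mm.
4d + 3·4 = 460 → 4d = 448 → d = 112 mm.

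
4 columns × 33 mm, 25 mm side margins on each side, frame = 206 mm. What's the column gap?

Inside the margins: 206 − 50 = 156 mm.
4 columns take 4·33 = 132 mm; remaining 24 splits into 3 column gaps.
g = 24 / 3 = 8 mm.

8 mm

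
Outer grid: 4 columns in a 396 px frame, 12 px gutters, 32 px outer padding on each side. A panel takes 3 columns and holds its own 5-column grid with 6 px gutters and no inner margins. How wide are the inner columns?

44.4 px

Outer content = 396 − 2·32 = 332 px.
4c + 3·12 = 332 → 4c = 296 → c = 74 px.
Span of 3: 3·74 + 2·12 = 222 + 24 = 246 px.
5d + 4·6 = 246 → 5d = 222 → d = 44.4 px.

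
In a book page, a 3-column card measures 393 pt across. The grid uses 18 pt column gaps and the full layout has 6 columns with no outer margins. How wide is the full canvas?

3c + 2·18 = 393 → 3c = 357 → c = 119 pt.
Total width: 6·119 + 5·18 = 804 pt.

804 pt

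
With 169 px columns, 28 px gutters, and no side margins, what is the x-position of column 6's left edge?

985 px

Before column 6: 5 columns + 5 gutters.
Offset = 5·(169 + 28) = 5·197 = 985 px.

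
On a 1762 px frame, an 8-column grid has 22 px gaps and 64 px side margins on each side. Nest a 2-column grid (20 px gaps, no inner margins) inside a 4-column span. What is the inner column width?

Take off 128 px of margins, leaving 1634 px.
8c + 7·22 = 1634 → 8c = 1480 → c = 185 px.
4 columns plus 3 gaps: 740 + 66 = 806 px.
806 − 1·20 = 786; ÷2 gives d = 393 px.

393 px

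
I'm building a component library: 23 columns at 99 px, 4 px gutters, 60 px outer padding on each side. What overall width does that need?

Adding margins, columns and gutters: 120 + 2277 + 88 = 2485 px.

2485 px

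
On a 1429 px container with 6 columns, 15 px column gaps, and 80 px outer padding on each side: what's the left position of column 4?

Subtract both margins: 1429 − 2·80 = 1269 px.
1269 − 5·15 = 1194; ÷6 gives c = 199 px.
Column 4 starts at margin + 3·(column + gutter) = 80 + 3·214 = 722 px.

722 px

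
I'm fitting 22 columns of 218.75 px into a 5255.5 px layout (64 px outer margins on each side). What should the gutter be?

Content width = 5255.5 − 2·64 = 5127.5 px.
22 columns take 22·218.75 = 4812.5 px; remaining 315 splits into 21 gutters.
g = 315 / 21 = 15 px.

15 px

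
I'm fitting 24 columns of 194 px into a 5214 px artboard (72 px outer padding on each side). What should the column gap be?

18 px

Content width = 5214 − 2·72 = 5070 px.
Columns use 4656 px, leaving 414 px across 23 column gaps = 18 px each.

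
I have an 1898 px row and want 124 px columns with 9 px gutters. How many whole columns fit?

Each extra column adds 124 + 9 = 133 px.
(1898 + 9) / 133 = 14.34, so 14 columns fit.

14 columns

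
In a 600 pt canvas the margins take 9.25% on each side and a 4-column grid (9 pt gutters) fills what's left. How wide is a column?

Each margin = 9.25% of 600 = 55.5 pt; content = 600 − 2·55.5 = 489 pt.
489 − 3·9 = 462; ÷4 gives c = 115.5 pt.

115.5 pt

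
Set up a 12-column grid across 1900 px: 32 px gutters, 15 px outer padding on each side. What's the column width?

Subtract both margins: 1900 − 2·15 = 1870 px.
12c + 11·32 = 1870 → 12c = 1518 → c = 126.5 px.

126.5 px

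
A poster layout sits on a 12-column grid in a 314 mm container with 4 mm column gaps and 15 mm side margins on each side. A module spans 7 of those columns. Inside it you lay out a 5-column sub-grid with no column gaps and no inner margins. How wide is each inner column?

Take off 30 mm of margins, leaving 284 mm.
284 − 11·4 = 240; ÷12 gives c = 20 mm.
7-column span = 7·20 + 6·4 = 164 mm.
With no column gaps, each column is 164/5 = 32.8 mm.

32.8 mm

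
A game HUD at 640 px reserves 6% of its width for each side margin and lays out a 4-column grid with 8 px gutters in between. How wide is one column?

134.8 px

640 × (1 − 2·6%) = 640 × 88% = 563.2 px for the columns.
563.2 − 3·8 = 539.2; ÷4 gives c = 134.8 px.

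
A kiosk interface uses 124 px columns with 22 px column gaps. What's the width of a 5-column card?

708 px

5 columns plus 4 column gaps: 620 + 88 = 708 px.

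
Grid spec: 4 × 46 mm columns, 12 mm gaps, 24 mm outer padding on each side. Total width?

Canvas = 2·24 + 4·46 + 3·12 = 48 + 184 + 36 = 268 mm.

268 mm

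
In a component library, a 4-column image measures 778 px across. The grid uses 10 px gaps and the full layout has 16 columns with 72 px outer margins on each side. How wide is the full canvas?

3286 px

Subtracting 3 gaps of 10 leaves 748 for 4 columns, so c = 187 px.
Canvas = 2·72 + 16·187 + 15·10 = 144 + 2992 + 150 = 3286 px.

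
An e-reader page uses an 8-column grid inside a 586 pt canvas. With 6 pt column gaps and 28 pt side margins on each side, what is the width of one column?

Inside the margins: 586 − 56 = 530 pt.
Subtracting 7 column gaps of 6 leaves 488 for 8 columns, so c = 61 pt.

61 pt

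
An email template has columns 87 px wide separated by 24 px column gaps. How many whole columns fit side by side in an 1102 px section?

10 columns

10 columns: 10·87 + 9·24 = 1086 px ≤ 1102.
11 columns: 1197 px > 1102. So 10.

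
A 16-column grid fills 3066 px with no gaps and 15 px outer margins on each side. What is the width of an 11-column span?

Content width = 3066 − 2·15 = 3036 px.
With no gaps, each column is 3036/16 = 189.75 px.
11-column span = 11·189.75 = 2087.25 px.

2087.25 px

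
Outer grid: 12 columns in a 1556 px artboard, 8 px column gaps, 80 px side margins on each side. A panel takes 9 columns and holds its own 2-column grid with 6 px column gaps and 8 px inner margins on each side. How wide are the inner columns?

Outer content = 1556 − 2·80 = 1396 px.
1396 − 11·8 = 1308; ÷12 gives c = 109 px.
9-column span = 9·109 + 8·8 = 1045 px.
Inner content = 1045 − 2·8 = 1029 px.
2 columns + 1 column gap: 2d + 1·6 = 1029.
2d = 1029 − 6 = 1023, so d = 511.5 px.

511.5 px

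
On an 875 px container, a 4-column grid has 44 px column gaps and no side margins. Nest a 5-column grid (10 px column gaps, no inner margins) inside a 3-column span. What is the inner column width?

Subtracting 3 column gaps of 44 leaves 743 for 4 columns, so c = 185.75 px.
Span of 3: 3·185.75 + 2·44 = 557.25 + 88 = 645.25 px.
Subtracting 4 column gaps of 10 leaves 605.25 for 5 columns, so d = 121.05 px.

121.05 px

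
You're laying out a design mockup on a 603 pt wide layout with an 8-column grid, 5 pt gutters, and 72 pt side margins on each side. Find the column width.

Take off 144 pt of margins, leaving 459 pt.
459 − 7·5 = 424; ÷8 gives c = 53 pt.

53 pt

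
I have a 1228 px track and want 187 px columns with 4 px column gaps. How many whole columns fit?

6 columns

Each extra column adds 187 + 4 = 191 px.
(1228 + 4) / 191 = 6.45, so 6 columns fit.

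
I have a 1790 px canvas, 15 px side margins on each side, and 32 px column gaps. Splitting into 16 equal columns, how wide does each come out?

Inside the margins: 1790 − 30 = 1760 px.
16 columns + 15 column gaps: 16c + 15·32 = 1760.
16c = 1760 − 480 = 1280, so c = 80 px.

80 px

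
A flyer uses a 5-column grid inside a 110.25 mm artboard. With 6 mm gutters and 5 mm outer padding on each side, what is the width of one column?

15.25 mm

Subtract both margins: 110.25 − 2·5 = 100.25 mm.
Subtracting 4 gutters of 6 leaves 76.25 for 5 columns, so c = 15.25 mm.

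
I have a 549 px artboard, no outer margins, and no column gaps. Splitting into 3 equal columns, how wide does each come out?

3c = 549 → c = 183 px.

183 px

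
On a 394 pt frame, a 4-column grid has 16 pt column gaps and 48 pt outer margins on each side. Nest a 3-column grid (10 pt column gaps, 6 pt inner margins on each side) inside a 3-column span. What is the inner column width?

62.5 pt

Subtract both margins: 394 − 2·48 = 298 pt.
Subtracting 3 column gaps of 16 leaves 250 for 4 columns, so c = 62.5 pt.
Span of 3: 3·62.5 + 2·16 = 187.5 + 32 = 219.5 pt.
Inner content = 219.5 − 2·6 = 207.5 pt.
3d + 2·10 = 207.5 → 3d = 187.5 → d = 62.5 pt.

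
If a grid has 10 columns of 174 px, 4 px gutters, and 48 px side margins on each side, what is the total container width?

Adding margins, columns and gutters: 96 + 1740 + 36 = 1872 px.

1872 px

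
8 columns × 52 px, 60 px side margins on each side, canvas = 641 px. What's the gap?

Subtract both margins: 641 − 2·60 = 521 px.
8 columns take 8·52 = 416 px; remaining 105 splits into 7 gaps.
g = 105 / 7 = 15 px.

15 px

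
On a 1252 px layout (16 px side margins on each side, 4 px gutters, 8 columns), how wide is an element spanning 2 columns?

302 px

Subtract both margins: 1252 − 2·16 = 1220 px.
Subtracting 7 gutters of 4 leaves 1192 for 8 columns, so c = 149 px.
2 columns plus 1 gutter: 298 + 4 = 302 px.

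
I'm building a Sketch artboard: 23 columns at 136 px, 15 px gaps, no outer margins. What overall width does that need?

3458 px

Total width: 23·136 + 22·15 = 3458 px.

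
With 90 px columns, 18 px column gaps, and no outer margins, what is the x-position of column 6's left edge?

540 px

Each column+gutter stride is 108 px; with no margin, 5 of them is 540 px.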